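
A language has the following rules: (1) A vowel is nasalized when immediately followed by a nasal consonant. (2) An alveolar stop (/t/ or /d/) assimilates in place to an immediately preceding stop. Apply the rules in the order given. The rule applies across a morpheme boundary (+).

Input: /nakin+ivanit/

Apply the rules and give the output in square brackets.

Rule 1: /i/ before nasal /n/ → [ĩ]
Rule 1: /a/ before nasal /n/ → [ã]
After rule 1: nakĩn+ivãnit
Rule 2: no segment meets the rule's conditions; no change.

[nakĩn+ivãnit]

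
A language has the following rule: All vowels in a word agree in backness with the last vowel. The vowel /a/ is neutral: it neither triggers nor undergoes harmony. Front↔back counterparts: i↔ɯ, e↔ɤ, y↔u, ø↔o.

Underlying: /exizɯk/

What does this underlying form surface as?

/e/ harmonizes with /ɯ/ ([+back]) → [ɤ]
/i/ harmonizes with /ɯ/ ([+back]) → [ɯ]

[ɤxɯzɯk]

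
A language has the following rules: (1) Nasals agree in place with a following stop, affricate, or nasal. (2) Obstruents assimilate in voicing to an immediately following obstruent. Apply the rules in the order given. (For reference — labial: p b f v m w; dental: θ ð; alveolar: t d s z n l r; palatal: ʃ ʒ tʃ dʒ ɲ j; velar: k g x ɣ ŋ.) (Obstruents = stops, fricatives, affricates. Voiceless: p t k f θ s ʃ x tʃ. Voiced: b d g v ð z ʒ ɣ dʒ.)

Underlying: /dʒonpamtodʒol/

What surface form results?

Rule 1: /n/ before /p/ (labial) → [m]
Rule 1: /m/ before /t/ (alveolar) → [n]
After rule 1: dʒompantodʒol
Rule 2: no segment meets the rule's conditions; no change.

[dʒompantodʒol]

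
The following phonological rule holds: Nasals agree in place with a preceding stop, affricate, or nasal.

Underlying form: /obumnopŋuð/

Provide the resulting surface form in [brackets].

[obummopmuð]

/n/ after /m/ (labial) → [m]
/ŋ/ after /p/ (labial) → [m]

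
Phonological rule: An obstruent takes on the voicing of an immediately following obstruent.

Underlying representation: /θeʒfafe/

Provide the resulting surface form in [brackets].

[θeʃfafe]

/ʒ/ before /f/ (voiceless) → [ʃ]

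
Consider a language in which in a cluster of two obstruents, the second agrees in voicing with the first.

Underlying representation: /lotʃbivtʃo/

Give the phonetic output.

/b/ after /tʃ/ (voiceless) → [p]
/tʃ/ after /v/ (voiced) → [dʒ]

[lotʃpivdʒo]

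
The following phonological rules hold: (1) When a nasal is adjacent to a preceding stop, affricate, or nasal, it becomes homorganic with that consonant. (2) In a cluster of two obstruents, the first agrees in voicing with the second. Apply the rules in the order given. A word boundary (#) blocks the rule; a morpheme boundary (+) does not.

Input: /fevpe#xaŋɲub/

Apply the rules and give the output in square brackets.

[fefpe#xaŋŋub]

Rule 1: /ɲ/ after /ŋ/ (velar) → [ŋ]
After rule 1: fevpe#xaŋŋub
Rule 2: /v/ before /p/ (voiceless) → [f]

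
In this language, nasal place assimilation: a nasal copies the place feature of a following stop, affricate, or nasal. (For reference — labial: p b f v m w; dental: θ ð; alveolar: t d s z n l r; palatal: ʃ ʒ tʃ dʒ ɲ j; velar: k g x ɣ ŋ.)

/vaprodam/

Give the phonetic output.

no segment meets the rule's conditions; no change.

[vaprodam]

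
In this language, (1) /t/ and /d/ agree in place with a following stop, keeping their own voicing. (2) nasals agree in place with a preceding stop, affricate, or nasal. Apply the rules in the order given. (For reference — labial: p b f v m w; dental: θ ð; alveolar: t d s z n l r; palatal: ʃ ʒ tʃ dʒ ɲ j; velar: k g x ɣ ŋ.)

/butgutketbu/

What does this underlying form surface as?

[bukgukkepbu]

Rule 1: /t/ before /g/ (velar) → [k]
Rule 1: /t/ before /k/ (velar) → [k]
Rule 1: /t/ before /b/ (labial) → [p]
After rule 1: bukgukkepbu
Rule 2: no segment meets the rule's conditions; no change.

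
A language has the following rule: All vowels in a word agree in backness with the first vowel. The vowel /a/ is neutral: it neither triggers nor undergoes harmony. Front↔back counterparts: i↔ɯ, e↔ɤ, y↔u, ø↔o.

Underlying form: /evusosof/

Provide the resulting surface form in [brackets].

/u/ harmonizes with /e/ ([-back]) → [y]
/o/ harmonizes with /e/ ([-back]) → [ø]
/o/ harmonizes with /e/ ([-back]) → [ø]

[evysøsøf]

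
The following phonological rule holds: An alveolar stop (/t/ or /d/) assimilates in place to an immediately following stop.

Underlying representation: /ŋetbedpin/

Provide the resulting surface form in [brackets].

/t/ before /b/ (labial) → [p]
/d/ before /p/ (labial) → [b]

[ŋepbebpin]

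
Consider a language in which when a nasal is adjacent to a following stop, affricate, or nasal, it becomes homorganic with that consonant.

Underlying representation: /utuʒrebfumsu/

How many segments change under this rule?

No segment meets the rule's conditions.

0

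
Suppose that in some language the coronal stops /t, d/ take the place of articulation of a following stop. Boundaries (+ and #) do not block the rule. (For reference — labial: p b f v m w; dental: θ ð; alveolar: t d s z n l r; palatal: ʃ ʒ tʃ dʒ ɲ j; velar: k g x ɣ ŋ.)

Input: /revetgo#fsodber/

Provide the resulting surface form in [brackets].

/t/ before /g/ (velar) → [k]
/d/ before /b/ (labial) → [b]

[revekgo#fsobber]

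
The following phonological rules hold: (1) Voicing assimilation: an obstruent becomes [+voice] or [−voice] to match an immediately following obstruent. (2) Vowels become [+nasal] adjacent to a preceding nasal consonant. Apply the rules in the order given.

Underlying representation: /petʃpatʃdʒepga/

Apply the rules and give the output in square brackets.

[petʃpadʒdʒebga]

Rule 1: /tʃ/ before /dʒ/ (voiced) → [dʒ]
Rule 1: /p/ before /g/ (voiced) → [b]
After rule 1: petʃpadʒdʒebga
Rule 2: no segment meets the rule's conditions; no change.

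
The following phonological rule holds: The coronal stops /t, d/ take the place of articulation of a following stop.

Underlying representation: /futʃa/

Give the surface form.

[futʃa]

no segment meets the rule's conditions; no change.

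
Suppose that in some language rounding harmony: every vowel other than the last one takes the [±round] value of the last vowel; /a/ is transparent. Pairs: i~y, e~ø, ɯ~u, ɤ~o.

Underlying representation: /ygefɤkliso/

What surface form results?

[ygøfoklyso]

/e/ harmonizes with /o/ ([+round]) → [ø]
/ɤ/ harmonizes with /o/ ([+round]) → [o]
/i/ harmonizes with /o/ ([+round]) → [y]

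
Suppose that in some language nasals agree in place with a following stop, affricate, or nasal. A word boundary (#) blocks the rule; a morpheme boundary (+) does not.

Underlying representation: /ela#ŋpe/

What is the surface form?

[ela#mpe]

/ŋ/ before /p/ (labial) → [m]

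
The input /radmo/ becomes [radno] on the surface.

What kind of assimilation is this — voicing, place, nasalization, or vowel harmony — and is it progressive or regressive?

place assimilation, progressive

/m/→[n].
Each target copies a feature from the preceding segment, so the direction is progressive.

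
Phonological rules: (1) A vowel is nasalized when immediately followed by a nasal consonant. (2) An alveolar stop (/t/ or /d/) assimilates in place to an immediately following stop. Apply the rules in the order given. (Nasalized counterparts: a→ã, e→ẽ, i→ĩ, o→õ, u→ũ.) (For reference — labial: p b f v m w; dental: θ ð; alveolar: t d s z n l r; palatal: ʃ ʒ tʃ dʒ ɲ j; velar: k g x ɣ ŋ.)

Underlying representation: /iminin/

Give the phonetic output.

Rule 1: /i/ before nasal /m/ → [ĩ]
Rule 1: /i/ before nasal /n/ → [ĩ]
Rule 1: /i/ before nasal /n/ → [ĩ]
After rule 1: ĩmĩnĩn
Rule 2: no segment meets the rule's conditions; no change.

[ĩmĩnĩn]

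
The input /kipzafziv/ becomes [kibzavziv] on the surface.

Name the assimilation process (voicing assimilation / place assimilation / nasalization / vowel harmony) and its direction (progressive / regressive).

/p/→[b] /f/→[v].
Each target copies a feature from the following segment, so the direction is regressive.

voicing assimilation, regressive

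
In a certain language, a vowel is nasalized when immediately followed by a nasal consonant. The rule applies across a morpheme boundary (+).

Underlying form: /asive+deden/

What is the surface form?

[asive+dedẽn]

/e/ before nasal /n/ → [ẽ]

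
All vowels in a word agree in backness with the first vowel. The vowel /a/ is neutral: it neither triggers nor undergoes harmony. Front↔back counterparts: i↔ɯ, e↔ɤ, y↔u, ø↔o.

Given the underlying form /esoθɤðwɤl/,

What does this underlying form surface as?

[esøθeðwel]

/o/ harmonizes with /e/ ([-back]) → [ø]
/ɤ/ harmonizes with /e/ ([-back]) → [e]
/ɤ/ harmonizes with /e/ ([-back]) → [e]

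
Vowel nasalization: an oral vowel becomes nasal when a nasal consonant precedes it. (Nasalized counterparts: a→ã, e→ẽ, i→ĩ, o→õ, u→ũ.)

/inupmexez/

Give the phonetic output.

/u/ after nasal /n/ → [ũ]
/e/ after nasal /m/ → [ẽ]

[inũpmẽxez]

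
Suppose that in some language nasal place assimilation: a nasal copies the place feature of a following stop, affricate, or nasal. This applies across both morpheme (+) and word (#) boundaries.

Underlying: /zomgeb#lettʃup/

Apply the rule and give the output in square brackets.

[zoŋgeb#lettʃup]

/m/ before /g/ (velar) → [ŋ]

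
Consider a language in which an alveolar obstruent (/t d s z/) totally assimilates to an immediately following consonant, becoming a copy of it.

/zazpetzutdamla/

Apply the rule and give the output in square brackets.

[zappezzuddamla]

/z/ before /p/ → [p] (total assimilation)
/t/ before /z/ → [z] (total assimilation)
/t/ before /d/ → [d] (total assimilation)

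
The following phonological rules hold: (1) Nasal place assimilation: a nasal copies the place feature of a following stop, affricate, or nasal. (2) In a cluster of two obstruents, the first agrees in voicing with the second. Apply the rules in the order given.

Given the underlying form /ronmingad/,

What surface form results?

[rommiŋgad]

Rule 1: /n/ before /m/ (labial) → [m]
Rule 1: /n/ before /g/ (velar) → [ŋ]
After rule 1: rommiŋgad
Rule 2: no segment meets the rule's conditions; no change.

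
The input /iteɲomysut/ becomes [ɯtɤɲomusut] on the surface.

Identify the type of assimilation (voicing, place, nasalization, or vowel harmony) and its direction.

/i/→[ɯ] /e/→[ɤ] /y/→[u].
Vowels agree with the last vowel, so the harmony is regressive.

vowel harmony, regressive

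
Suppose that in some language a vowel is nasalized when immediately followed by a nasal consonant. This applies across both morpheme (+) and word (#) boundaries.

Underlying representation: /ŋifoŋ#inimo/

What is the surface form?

/o/ before nasal /ŋ/ → [õ]
/i/ before nasal /n/ → [ĩ]
/i/ before nasal /m/ → [ĩ]

[ŋifõŋ#ĩnĩmo]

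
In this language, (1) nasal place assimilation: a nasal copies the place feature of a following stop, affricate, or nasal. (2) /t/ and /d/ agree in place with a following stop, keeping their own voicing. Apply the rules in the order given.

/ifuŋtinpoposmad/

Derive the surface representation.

Rule 1: /ŋ/ before /t/ (alveolar) → [n]
Rule 1: /n/ before /p/ (labial) → [m]
After rule 1: ifuntimpoposmad
Rule 2: no segment meets the rule's conditions; no change.

[ifuntimpoposmad]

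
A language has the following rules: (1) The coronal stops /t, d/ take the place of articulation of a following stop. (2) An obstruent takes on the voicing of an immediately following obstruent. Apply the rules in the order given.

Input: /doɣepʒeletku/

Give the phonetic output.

Rule 1: /t/ before /k/ (velar) → [k]
After rule 1: doɣepʒelekku
Rule 2: /p/ before /ʒ/ (voiced) → [b]

[doɣebʒelekku]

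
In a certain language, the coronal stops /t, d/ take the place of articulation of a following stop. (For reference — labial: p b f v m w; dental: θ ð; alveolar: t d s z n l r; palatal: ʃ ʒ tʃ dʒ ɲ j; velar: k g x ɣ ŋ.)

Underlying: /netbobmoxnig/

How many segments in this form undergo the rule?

1

/t/ before /b/ (labial) → [p]
1 segment changes.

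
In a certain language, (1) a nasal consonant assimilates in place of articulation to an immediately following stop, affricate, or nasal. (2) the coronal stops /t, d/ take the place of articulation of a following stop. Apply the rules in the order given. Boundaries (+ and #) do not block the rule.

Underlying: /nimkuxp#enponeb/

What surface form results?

[niŋkuxp#emponeb]

Rule 1: /m/ before /k/ (velar) → [ŋ]
Rule 1: /n/ before /p/ (labial) → [m]
After rule 1: niŋkuxp#emponeb
Rule 2: no segment meets the rule's conditions; no change.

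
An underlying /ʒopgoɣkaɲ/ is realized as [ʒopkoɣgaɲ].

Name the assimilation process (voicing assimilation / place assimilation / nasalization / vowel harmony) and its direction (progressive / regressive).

voicing assimilation, progressive

/g/→[k] /k/→[g].
Each target copies a feature from the preceding segment, so the direction is progressive.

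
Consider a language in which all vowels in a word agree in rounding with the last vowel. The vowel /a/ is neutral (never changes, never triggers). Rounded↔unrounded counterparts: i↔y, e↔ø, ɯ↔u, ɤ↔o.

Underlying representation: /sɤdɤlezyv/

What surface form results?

[sodoløzyv]

/ɤ/ harmonizes with /y/ ([+round]) → [o]
/ɤ/ harmonizes with /y/ ([+round]) → [o]
/e/ harmonizes with /y/ ([+round]) → [ø]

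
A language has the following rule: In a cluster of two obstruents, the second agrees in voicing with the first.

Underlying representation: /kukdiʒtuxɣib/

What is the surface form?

/d/ after /k/ (voiceless) → [t]
/t/ after /ʒ/ (voiced) → [d]
/ɣ/ after /x/ (voiceless) → [x]

[kuktiʒduxxib]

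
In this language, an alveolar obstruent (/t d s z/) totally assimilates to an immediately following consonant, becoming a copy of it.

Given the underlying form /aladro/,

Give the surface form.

[alarro]

/d/ before /r/ → [r] (total assimilation)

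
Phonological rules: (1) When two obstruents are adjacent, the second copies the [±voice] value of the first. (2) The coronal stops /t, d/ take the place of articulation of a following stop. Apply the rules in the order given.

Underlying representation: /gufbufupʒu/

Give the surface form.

[gufpufupʃu]

Rule 1: /b/ after /f/ (voiceless) → [p]
Rule 1: /ʒ/ after /p/ (voiceless) → [ʃ]
After rule 1: gufpufupʃu
Rule 2: no segment meets the rule's conditions; no change.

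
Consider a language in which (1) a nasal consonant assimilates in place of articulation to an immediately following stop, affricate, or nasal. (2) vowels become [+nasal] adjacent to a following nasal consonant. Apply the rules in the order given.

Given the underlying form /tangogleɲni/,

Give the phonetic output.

[tãŋgoglẽnni]

Rule 1: /n/ before /g/ (velar) → [ŋ]
Rule 1: /ɲ/ before /n/ (alveolar) → [n]
After rule 1: taŋgoglenni
Rule 2: /a/ before nasal /ŋ/ → [ã]
Rule 2: /e/ before nasal /n/ → [ẽ]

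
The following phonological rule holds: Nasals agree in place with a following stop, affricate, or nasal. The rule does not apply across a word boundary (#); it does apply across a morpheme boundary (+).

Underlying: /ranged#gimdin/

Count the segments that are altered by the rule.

2

/n/ before /g/ (velar) → [ŋ]
/m/ before /d/ (alveolar) → [n]
2 segments change.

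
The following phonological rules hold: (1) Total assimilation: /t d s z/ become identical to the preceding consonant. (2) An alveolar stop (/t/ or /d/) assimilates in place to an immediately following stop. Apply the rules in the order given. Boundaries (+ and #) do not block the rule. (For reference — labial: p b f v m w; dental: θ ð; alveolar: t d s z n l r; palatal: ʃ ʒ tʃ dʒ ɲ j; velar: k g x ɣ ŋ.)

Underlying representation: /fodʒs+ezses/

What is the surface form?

[fodʒdʒ+ezzes]

Rule 1: /s/ after /dʒ/ → [dʒ] (total assimilation)
Rule 1: /s/ after /z/ → [z] (total assimilation)
After rule 1: fodʒdʒ+ezzes
Rule 2: no segment meets the rule's conditions; no change.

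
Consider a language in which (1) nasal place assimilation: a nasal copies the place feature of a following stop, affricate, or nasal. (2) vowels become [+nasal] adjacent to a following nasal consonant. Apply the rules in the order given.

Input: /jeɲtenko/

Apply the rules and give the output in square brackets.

[jẽntẽŋko]

Rule 1: /ɲ/ before /t/ (alveolar) → [n]
Rule 1: /n/ before /k/ (velar) → [ŋ]
After rule 1: jenteŋko
Rule 2: /e/ before nasal /n/ → [ẽ]
Rule 2: /e/ before nasal /ŋ/ → [ẽ]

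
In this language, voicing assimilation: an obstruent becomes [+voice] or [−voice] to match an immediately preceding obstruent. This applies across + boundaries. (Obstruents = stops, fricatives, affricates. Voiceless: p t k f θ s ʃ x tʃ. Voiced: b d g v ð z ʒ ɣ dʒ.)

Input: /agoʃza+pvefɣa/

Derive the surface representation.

[agoʃsa+pfefxa]

/z/ after /ʃ/ (voiceless) → [s]
/v/ after /p/ (voiceless) → [f]
/ɣ/ after /f/ (voiceless) → [x]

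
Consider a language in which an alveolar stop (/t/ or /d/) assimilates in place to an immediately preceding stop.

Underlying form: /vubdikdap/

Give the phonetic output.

[vubbikgap]

/d/ after /b/ (labial) → [b]
/d/ after /k/ (velar) → [g]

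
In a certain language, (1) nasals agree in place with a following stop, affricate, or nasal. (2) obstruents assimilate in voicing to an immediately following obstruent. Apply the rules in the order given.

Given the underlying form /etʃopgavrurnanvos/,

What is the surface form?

[etʃobgavrurnanvos]

Rule 1: no segment meets the rule's conditions; no change.
After rule 1: etʃopgavrurnanvos
Rule 2: /p/ before /g/ (voiced) → [b]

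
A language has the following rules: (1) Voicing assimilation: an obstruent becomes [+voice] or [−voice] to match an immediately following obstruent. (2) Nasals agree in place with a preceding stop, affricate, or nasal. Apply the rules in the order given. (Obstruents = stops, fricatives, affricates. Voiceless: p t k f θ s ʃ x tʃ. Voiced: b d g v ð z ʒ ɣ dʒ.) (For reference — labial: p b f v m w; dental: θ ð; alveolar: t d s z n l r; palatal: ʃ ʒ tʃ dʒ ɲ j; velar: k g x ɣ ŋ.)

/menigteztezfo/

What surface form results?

Rule 1: /g/ before /t/ (voiceless) → [k]
Rule 1: /z/ before /t/ (voiceless) → [s]
Rule 1: /z/ before /f/ (voiceless) → [s]
After rule 1: meniktestesfo
Rule 2: no segment meets the rule's conditions; no change.

[meniktestesfo]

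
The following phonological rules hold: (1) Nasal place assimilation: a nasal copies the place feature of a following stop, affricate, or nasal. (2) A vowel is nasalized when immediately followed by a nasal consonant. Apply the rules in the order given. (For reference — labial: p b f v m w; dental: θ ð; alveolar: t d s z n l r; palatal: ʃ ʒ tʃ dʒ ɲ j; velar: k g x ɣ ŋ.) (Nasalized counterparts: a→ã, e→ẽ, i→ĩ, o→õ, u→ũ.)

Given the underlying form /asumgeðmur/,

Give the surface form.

[asũŋgeðmur]

Rule 1: /m/ before /g/ (velar) → [ŋ]
After rule 1: asuŋgeðmur
Rule 2: /u/ before nasal /ŋ/ → [ũ]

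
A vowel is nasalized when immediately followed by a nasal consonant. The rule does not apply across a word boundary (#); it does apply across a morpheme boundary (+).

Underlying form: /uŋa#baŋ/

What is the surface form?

[ũŋa#bãŋ]

/u/ before nasal /ŋ/ → [ũ]
/a/ before nasal /ŋ/ → [ã]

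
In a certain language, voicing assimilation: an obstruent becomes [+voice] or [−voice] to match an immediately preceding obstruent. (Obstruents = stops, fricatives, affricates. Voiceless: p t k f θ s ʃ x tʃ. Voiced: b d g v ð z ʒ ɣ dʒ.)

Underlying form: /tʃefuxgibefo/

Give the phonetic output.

/g/ after /x/ (voiceless) → [k]

[tʃefuxkibefo]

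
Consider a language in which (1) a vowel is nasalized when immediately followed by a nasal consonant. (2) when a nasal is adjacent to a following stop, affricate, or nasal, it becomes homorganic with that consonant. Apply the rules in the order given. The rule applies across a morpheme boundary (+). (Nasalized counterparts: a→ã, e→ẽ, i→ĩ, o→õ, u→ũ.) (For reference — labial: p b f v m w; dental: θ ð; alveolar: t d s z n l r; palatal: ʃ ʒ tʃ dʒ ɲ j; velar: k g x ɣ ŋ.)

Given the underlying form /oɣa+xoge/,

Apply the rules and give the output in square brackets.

Rule 1: no segment meets the rule's conditions; no change.
After rule 1: oɣa+xoge
Rule 2: no segment meets the rule's conditions; no change.

[oɣa+xoge]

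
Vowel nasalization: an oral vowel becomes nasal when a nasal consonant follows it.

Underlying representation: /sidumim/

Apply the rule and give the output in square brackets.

/u/ before nasal /m/ → [ũ]
/i/ before nasal /m/ → [ĩ]

[sidũmĩm]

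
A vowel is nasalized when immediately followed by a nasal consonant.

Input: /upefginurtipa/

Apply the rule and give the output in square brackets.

[upefgĩnurtipa]

/i/ before nasal /n/ → [ĩ]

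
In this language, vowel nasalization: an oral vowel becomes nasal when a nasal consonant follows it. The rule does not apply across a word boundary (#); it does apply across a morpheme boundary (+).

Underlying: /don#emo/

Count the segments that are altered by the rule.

/o/ before nasal /n/ → [õ]
/e/ before nasal /m/ → [ẽ]
2 segments change.

2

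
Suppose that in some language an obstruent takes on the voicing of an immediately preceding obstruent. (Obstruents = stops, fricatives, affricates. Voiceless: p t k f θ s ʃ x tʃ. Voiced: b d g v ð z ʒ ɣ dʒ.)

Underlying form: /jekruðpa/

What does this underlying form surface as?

/p/ after /ð/ (voiced) → [b]

[jekruðba]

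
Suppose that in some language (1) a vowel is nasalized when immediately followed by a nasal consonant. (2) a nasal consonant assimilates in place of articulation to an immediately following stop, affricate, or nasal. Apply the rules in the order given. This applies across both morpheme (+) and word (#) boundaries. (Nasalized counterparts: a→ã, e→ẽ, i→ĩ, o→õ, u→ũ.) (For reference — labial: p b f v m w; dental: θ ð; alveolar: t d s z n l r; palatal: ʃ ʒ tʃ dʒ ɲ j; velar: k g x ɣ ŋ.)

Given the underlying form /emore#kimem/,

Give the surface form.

Rule 1: /e/ before nasal /m/ → [ẽ]
Rule 1: /i/ before nasal /m/ → [ĩ]
Rule 1: /e/ before nasal /m/ → [ẽ]
After rule 1: ẽmore#kĩmẽm
Rule 2: no segment meets the rule's conditions; no change.

[ẽmore#kĩmẽm]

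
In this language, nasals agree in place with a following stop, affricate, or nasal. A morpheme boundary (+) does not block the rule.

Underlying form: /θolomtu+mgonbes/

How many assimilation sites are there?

3

/m/ before /t/ (alveolar) → [n]
/m/ before /g/ (velar) → [ŋ]
/n/ before /b/ (labial) → [m]
3 segments change.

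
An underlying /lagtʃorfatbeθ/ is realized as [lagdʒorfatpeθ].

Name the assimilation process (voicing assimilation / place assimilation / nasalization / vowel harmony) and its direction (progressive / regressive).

/tʃ/→[dʒ] /b/→[p].
Each target copies a feature from the preceding segment, so the direction is progressive.

voicing assimilation, progressive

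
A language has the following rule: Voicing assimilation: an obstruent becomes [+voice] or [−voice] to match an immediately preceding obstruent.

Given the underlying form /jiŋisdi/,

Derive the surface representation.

/d/ after /s/ (voiceless) → [t]

[jiŋisti]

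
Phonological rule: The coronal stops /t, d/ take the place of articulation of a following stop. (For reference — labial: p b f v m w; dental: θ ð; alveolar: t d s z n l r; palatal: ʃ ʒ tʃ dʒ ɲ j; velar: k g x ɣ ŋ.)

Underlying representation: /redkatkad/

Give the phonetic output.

[regkakkad]

/d/ before /k/ (velar) → [g]
/t/ before /k/ (velar) → [k]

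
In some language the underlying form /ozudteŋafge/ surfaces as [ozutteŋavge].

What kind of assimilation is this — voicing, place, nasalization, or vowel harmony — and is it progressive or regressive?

voicing assimilation, regressive

/d/→[t] /f/→[v].
Each target copies a feature from the following segment, so the direction is regressive.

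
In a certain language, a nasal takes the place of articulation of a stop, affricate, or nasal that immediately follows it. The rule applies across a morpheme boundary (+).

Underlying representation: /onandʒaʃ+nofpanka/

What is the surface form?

[onaɲdʒaʃ+nofpaŋka]

/n/ before /dʒ/ (palatal) → [ɲ]
/n/ before /k/ (velar) → [ŋ]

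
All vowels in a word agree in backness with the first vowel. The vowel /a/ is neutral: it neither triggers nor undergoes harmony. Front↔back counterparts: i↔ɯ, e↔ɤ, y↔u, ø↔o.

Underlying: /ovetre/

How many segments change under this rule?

/e/ harmonizes with /o/ ([+back]) → [ɤ]
/e/ harmonizes with /o/ ([+back]) → [ɤ]
2 segments change.

2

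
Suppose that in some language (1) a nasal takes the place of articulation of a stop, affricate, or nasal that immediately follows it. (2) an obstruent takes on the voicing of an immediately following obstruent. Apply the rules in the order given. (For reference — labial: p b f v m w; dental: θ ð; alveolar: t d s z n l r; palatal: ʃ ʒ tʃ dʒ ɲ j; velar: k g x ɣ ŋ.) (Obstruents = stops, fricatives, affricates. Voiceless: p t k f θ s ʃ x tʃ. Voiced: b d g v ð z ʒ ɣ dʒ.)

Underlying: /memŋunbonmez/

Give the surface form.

Rule 1: /m/ before /ŋ/ (velar) → [ŋ]
Rule 1: /n/ before /b/ (labial) → [m]
Rule 1: /n/ before /m/ (labial) → [m]
After rule 1: meŋŋumbommez
Rule 2: no segment meets the rule's conditions; no change.

[meŋŋumbommez]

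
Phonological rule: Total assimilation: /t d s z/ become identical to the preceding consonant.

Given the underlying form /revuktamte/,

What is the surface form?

/t/ after /k/ → [k] (total assimilation)
/t/ after /m/ → [m] (total assimilation)

[revukkamme]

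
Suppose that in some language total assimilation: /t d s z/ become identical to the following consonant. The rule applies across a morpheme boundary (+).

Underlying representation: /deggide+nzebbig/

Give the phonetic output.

[deggide+nzebbig]

no segment meets the rule's conditions; no change.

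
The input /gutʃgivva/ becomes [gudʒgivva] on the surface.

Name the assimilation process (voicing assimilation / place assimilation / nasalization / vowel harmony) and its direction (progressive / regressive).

voicing assimilation, regressive

/tʃ/→[dʒ].
Each target copies a feature from the following segment, so the direction is regressive.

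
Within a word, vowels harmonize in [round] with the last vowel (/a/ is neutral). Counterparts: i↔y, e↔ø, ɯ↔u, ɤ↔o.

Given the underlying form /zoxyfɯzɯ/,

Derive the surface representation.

/o/ harmonizes with /ɯ/ ([-round]) → [ɤ]
/y/ harmonizes with /ɯ/ ([-round]) → [i]

[zɤxifɯzɯ]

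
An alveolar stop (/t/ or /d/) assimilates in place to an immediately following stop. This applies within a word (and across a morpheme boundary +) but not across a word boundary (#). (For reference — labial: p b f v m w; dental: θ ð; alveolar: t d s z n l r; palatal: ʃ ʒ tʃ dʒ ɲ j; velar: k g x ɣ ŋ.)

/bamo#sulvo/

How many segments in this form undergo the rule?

0

No segment meets the rule's conditions.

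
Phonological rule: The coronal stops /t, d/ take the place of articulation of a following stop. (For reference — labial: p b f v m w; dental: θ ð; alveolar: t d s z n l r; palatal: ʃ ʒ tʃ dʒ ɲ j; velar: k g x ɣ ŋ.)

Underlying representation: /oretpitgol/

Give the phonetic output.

/t/ before /p/ (labial) → [p]
/t/ before /g/ (velar) → [k]

[oreppikgol]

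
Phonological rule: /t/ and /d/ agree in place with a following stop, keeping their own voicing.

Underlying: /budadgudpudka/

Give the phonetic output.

[budaggubpugka]

/d/ before /g/ (velar) → [g]
/d/ before /p/ (labial) → [b]
/d/ before /k/ (velar) → [g]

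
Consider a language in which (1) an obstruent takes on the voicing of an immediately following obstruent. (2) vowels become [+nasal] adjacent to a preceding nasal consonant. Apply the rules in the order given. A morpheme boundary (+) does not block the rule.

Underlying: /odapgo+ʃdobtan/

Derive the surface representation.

[odabgo+ʒdoptan]

Rule 1: /p/ before /g/ (voiced) → [b]
Rule 1: /ʃ/ before /d/ (voiced) → [ʒ]
Rule 1: /b/ before /t/ (voiceless) → [p]
After rule 1: odabgo+ʒdoptan
Rule 2: no segment meets the rule's conditions; no change.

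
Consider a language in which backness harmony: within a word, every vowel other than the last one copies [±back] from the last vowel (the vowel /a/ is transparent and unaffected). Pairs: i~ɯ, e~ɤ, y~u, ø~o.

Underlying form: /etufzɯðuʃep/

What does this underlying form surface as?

[etyfziðyʃep]

/u/ harmonizes with /e/ ([-back]) → [y]
/ɯ/ harmonizes with /e/ ([-back]) → [i]
/u/ harmonizes with /e/ ([-back]) → [y]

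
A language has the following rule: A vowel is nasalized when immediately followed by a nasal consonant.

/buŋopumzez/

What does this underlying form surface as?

/u/ before nasal /ŋ/ → [ũ]
/u/ before nasal /m/ → [ũ]

[bũŋopũmzez]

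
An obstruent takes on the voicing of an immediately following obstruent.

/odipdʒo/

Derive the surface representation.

/p/ before /dʒ/ (voiced) → [b]

[odibdʒo]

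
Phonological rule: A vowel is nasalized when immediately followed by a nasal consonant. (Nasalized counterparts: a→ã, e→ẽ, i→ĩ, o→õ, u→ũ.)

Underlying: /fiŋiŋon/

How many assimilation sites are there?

3

/i/ before nasal /ŋ/ → [ĩ]
/i/ before nasal /ŋ/ → [ĩ]
/o/ before nasal /n/ → [õ]
3 segments change.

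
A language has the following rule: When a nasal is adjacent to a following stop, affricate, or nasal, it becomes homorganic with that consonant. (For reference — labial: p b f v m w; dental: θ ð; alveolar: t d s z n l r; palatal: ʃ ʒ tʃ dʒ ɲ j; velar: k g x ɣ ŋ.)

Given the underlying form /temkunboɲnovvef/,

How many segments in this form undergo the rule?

3

/m/ before /k/ (velar) → [ŋ]
/n/ before /b/ (labial) → [m]
/ɲ/ before /n/ (alveolar) → [n]
3 segments change.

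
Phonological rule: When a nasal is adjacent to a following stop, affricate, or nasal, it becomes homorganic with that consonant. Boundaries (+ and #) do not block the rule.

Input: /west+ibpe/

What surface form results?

[west+ibpe]

no segment meets the rule's conditions; no change.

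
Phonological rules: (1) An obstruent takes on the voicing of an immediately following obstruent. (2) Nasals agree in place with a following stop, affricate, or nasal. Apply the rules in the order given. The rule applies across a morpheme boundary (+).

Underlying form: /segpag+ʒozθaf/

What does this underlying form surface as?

Rule 1: /g/ before /p/ (voiceless) → [k]
Rule 1: /z/ before /θ/ (voiceless) → [s]
After rule 1: sekpag+ʒosθaf
Rule 2: no segment meets the rule's conditions; no change.

[sekpag+ʒosθaf]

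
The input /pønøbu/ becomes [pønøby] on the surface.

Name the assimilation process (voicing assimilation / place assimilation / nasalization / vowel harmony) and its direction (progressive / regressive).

vowel harmony, progressive

/u/→[y].
Vowels agree with the first vowel, so the harmony is progressive.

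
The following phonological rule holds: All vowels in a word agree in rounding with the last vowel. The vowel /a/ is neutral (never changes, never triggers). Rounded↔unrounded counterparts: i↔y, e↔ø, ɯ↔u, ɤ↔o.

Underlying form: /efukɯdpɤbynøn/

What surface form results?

[øfukudpobynøn]

/e/ harmonizes with /ø/ ([+round]) → [ø]
/ɯ/ harmonizes with /ø/ ([+round]) → [u]
/ɤ/ harmonizes with /ø/ ([+round]) → [o]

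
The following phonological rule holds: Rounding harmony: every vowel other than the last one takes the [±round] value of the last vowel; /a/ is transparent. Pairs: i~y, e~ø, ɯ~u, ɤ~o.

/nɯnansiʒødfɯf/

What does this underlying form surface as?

/ø/ harmonizes with /ɯ/ ([-round]) → [e]

[nɯnansiʒedfɯf]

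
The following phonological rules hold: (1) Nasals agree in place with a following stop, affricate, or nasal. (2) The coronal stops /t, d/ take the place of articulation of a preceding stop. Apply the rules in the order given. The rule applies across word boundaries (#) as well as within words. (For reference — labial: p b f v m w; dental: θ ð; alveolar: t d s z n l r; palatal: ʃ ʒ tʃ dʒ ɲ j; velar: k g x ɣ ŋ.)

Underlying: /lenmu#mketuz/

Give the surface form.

Rule 1: /n/ before /m/ (labial) → [m]
Rule 1: /m/ before /k/ (velar) → [ŋ]
After rule 1: lemmu#ŋketuz
Rule 2: no segment meets the rule's conditions; no change.

[lemmu#ŋketuz]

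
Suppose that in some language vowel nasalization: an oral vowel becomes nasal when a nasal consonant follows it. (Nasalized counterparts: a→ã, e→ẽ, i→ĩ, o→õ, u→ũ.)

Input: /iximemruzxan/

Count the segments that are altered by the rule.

/i/ before nasal /m/ → [ĩ]
/e/ before nasal /m/ → [ẽ]
/a/ before nasal /n/ → [ã]
3 segments change.

3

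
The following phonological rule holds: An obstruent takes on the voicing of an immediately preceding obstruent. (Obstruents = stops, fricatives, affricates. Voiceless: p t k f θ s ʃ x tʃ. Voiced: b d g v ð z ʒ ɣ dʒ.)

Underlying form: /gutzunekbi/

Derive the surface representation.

[gutsunekpi]

/z/ after /t/ (voiceless) → [s]
/b/ after /k/ (voiceless) → [p]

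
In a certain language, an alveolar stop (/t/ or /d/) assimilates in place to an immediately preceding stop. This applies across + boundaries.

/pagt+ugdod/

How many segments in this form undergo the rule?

2

/t/ after /g/ (velar) → [k]
/d/ after /g/ (velar) → [g]
2 segments change.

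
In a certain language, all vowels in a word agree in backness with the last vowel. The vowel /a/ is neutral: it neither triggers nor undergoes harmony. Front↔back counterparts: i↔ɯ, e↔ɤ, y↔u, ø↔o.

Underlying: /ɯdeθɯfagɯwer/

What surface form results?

[ideθifagiwer]

/ɯ/ harmonizes with /e/ ([-back]) → [i]
/ɯ/ harmonizes with /e/ ([-back]) → [i]
/ɯ/ harmonizes with /e/ ([-back]) → [i]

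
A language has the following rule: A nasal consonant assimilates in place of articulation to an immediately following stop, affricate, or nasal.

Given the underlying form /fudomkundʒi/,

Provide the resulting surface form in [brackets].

/m/ before /k/ (velar) → [ŋ]
/n/ before /dʒ/ (palatal) → [ɲ]

[fudoŋkuɲdʒi]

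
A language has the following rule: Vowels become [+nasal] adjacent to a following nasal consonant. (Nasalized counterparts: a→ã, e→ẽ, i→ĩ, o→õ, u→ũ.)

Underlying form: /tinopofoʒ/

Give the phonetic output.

[tĩnopofoʒ]

/i/ before nasal /n/ → [ĩ]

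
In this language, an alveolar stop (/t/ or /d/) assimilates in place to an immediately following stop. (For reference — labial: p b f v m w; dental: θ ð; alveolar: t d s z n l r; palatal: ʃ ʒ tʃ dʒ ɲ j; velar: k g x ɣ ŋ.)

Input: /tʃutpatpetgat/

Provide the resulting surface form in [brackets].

/t/ before /p/ (labial) → [p]
/t/ before /p/ (labial) → [p]
/t/ before /g/ (velar) → [k]

[tʃuppappekgat]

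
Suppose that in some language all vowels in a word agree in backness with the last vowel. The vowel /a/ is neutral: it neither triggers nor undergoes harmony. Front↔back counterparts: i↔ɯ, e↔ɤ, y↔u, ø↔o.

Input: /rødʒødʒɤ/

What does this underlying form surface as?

/ø/ harmonizes with /ɤ/ ([+back]) → [o]
/ø/ harmonizes with /ɤ/ ([+back]) → [o]

[rodʒodʒɤ]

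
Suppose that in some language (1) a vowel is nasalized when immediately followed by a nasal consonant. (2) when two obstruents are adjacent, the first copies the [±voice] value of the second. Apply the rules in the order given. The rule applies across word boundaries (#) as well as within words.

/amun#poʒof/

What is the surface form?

[ãmũn#poʒof]

Rule 1: /a/ before nasal /m/ → [ã]
Rule 1: /u/ before nasal /n/ → [ũ]
After rule 1: ãmũn#poʒof
Rule 2: no segment meets the rule's conditions; no change.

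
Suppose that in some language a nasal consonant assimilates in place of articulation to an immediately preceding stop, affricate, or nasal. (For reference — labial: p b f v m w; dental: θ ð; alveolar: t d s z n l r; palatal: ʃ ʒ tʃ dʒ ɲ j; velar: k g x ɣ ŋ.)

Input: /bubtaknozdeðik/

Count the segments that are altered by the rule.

/n/ after /k/ (velar) → [ŋ]
1 segment changes.

1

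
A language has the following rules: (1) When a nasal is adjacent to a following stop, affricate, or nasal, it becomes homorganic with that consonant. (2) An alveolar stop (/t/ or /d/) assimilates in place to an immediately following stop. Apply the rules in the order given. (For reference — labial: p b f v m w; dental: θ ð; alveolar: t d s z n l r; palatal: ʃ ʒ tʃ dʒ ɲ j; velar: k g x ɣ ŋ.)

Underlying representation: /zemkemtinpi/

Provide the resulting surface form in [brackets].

Rule 1: /m/ before /k/ (velar) → [ŋ]
Rule 1: /m/ before /t/ (alveolar) → [n]
Rule 1: /n/ before /p/ (labial) → [m]
After rule 1: zeŋkentimpi
Rule 2: no segment meets the rule's conditions; no change.

[zeŋkentimpi]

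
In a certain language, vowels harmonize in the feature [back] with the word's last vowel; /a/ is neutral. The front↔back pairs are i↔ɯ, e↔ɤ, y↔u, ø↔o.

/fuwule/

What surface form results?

[fywyle]

/u/ harmonizes with /e/ ([-back]) → [y]
/u/ harmonizes with /e/ ([-back]) → [y]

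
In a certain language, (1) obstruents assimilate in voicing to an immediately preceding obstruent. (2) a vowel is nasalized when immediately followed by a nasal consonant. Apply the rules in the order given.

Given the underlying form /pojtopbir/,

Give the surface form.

Rule 1: /b/ after /p/ (voiceless) → [p]
After rule 1: pojtoppir
Rule 2: no segment meets the rule's conditions; no change.

[pojtoppir]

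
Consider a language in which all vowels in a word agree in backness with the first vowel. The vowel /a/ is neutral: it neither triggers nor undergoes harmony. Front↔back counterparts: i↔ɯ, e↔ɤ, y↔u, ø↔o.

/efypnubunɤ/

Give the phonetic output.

/u/ harmonizes with /e/ ([-back]) → [y]
/u/ harmonizes with /e/ ([-back]) → [y]
/ɤ/ harmonizes with /e/ ([-back]) → [e]

[efypnybyne]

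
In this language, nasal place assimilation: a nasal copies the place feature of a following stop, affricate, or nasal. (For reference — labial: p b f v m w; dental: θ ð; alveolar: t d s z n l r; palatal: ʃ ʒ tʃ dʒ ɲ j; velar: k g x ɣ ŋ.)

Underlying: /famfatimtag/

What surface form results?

[famfatintag]

/m/ before /t/ (alveolar) → [n]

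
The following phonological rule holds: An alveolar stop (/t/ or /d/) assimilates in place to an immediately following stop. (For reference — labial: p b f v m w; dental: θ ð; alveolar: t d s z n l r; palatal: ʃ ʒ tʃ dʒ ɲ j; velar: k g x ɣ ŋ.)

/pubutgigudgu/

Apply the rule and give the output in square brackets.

/t/ before /g/ (velar) → [k]
/d/ before /g/ (velar) → [g]

[pubukgiguggu]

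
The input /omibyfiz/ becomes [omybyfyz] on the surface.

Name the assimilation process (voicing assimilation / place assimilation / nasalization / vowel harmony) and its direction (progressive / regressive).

/i/→[y] /i/→[y].
Vowels agree with the first vowel, so the harmony is progressive.

vowel harmony, progressive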